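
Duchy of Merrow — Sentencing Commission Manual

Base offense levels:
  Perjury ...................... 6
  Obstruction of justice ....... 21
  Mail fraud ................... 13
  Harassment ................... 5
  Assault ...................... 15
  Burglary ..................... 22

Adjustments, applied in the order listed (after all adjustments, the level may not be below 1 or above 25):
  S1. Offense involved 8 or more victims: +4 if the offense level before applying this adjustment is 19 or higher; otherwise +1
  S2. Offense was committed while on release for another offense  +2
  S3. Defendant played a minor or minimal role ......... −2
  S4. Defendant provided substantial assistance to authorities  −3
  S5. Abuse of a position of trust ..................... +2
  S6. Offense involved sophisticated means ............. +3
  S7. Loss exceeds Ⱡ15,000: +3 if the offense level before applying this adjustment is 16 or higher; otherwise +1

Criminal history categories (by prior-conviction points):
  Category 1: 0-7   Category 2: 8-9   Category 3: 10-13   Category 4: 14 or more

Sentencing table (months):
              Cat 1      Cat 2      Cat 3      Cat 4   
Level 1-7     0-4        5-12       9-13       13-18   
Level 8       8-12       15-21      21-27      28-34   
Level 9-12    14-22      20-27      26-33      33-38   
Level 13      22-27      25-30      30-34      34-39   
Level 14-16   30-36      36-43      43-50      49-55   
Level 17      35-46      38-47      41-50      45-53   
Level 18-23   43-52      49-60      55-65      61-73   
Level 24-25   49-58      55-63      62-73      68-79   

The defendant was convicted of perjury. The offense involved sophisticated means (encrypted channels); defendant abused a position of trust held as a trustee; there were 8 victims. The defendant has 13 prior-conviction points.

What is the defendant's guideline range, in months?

26-33 months

Base offense level for perjury: 6.
S1 applies (level before this adjustment is 6 < 19, so +1): 6 + 1 = 7.
S5 applies: 7 + 2 = 9.
S6 applies: 9 + 3 = 12.
S7 does not apply.
Final offense level: 12.
Criminal history: 13 prior points → Category 3 (10-13).
Level 12 falls in the 9-12 band.
Grid: Level 9-12 × Category 3 = 26-33 months.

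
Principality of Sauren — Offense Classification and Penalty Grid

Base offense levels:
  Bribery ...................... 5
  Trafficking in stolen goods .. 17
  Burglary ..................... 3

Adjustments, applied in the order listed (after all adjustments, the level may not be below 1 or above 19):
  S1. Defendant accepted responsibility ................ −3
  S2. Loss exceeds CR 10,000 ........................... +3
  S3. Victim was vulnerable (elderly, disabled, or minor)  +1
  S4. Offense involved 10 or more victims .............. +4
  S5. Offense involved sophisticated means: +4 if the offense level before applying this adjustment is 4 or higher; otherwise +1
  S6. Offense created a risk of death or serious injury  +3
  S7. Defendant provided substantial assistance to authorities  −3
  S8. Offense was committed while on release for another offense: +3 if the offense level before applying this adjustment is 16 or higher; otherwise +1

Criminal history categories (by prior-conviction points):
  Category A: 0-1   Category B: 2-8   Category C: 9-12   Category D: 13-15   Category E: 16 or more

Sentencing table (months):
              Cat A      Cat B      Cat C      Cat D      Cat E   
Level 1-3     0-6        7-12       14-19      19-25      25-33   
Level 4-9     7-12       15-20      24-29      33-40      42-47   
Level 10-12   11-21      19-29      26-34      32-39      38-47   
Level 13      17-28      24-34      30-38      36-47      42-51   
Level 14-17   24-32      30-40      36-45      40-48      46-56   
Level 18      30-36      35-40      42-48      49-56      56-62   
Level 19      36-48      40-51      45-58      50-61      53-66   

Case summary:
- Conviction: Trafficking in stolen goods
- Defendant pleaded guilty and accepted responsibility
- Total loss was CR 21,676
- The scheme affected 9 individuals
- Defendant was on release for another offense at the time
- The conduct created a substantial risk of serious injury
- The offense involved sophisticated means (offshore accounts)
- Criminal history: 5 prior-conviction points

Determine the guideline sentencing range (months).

Base offense level for trafficking in stolen goods: 17.
S1 applies: 17 − 3 = 14.
S2 applies: 14 + 3 = 17.
S3 does not apply.
S5 applies (level before this adjustment is 17 ≥ 4, so +4): 17 + 4 = 21.
S6 applies: 21 + 3 = 24.
S7 does not apply.
S8 applies (level before this adjustment is 24 ≥ 16, so +3): 24 + 3 = 27.
Level 27 exceeds the maximum of 19; capped at 19.
Final offense level: 19.
Criminal history: 5 prior points → Category B (2-8).
Level 19 falls in the 19 band.
Grid: Level 19 × Category B = 40-51 months.

40-51 months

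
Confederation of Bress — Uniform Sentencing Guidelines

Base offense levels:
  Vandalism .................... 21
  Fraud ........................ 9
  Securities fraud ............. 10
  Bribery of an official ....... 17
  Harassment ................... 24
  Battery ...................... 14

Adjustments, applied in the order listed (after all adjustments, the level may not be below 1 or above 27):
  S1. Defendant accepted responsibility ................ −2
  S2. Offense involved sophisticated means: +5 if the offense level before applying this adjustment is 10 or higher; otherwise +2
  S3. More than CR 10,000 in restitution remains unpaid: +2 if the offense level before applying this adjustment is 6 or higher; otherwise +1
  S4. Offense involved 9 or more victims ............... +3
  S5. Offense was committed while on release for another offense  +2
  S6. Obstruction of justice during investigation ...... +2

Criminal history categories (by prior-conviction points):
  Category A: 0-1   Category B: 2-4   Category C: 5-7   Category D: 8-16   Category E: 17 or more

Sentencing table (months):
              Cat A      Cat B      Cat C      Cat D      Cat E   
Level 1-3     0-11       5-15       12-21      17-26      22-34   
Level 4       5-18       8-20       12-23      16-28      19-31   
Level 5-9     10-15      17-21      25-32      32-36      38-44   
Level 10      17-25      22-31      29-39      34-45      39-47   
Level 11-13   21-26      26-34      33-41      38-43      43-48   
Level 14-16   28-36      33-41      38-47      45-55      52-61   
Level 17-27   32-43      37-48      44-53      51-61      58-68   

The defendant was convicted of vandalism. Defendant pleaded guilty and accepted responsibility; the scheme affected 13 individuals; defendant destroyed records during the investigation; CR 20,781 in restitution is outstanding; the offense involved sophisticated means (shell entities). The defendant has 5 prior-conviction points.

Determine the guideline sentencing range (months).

Base offense level for vandalism: 21.
S1 applies: 21 − 2 = 19.
S2 applies (level before this adjustment is 19 ≥ 10, so +5): 19 + 5 = 24.
S3 applies (level before this adjustment is 24 ≥ 6, so +2): 24 + 2 = 26.
S4 applies: 26 + 3 = 29.
S5 does not apply.
S6 applies: 29 + 2 = 31.
Level 31 exceeds the maximum of 27; capped at 27.
Final offense level: 27.
Criminal history: 5 prior points → Category C (5-7).
Level 27 falls in the 17-27 band.
Grid: Level 17-27 × Category C = 44-53 months.

44-53 months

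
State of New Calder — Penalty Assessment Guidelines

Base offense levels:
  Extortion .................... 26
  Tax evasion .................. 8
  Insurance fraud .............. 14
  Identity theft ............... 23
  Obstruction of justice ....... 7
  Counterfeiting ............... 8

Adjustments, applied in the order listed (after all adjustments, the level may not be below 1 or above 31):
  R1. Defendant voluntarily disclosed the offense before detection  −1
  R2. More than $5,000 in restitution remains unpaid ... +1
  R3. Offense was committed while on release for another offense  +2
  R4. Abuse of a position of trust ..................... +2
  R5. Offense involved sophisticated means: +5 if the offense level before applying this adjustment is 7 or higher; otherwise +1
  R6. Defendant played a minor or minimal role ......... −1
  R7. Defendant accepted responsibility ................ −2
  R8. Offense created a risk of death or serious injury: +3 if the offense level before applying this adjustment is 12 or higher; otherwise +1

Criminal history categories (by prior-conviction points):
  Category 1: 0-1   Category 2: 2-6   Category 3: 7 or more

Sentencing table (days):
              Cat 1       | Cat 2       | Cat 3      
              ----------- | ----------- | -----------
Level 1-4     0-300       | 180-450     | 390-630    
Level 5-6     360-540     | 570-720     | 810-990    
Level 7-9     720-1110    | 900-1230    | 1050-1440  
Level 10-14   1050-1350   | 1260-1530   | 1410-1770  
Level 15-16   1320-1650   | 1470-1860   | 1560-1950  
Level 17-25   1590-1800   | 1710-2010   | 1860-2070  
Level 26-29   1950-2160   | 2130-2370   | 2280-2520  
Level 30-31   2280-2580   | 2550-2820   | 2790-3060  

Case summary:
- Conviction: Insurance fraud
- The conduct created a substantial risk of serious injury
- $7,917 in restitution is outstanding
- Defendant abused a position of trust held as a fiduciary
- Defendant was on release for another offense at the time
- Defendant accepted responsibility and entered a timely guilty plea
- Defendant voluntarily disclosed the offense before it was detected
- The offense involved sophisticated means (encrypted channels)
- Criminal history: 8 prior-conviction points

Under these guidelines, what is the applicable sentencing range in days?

Base offense level for insurance fraud: 14.
R1 applies: 14 − 1 = 13.
R2 applies: 13 + 1 = 14.
R3 applies: 14 + 2 = 16.
R4 applies: 16 + 2 = 18.
R5 applies (level before this adjustment is 18 ≥ 7, so +5): 18 + 5 = 23.
R6 does not apply.
R7 applies: 23 − 2 = 21.
R8 applies (level before this adjustment is 21 ≥ 12, so +3): 21 + 3 = 24.
Final offense level: 24.
Criminal history: 8 prior points → Category 3 (7+).
Level 24 falls in the 17-25 band.
Grid: Level 17-25 × Category 3 = 1860-2070 days.

1860-2070 days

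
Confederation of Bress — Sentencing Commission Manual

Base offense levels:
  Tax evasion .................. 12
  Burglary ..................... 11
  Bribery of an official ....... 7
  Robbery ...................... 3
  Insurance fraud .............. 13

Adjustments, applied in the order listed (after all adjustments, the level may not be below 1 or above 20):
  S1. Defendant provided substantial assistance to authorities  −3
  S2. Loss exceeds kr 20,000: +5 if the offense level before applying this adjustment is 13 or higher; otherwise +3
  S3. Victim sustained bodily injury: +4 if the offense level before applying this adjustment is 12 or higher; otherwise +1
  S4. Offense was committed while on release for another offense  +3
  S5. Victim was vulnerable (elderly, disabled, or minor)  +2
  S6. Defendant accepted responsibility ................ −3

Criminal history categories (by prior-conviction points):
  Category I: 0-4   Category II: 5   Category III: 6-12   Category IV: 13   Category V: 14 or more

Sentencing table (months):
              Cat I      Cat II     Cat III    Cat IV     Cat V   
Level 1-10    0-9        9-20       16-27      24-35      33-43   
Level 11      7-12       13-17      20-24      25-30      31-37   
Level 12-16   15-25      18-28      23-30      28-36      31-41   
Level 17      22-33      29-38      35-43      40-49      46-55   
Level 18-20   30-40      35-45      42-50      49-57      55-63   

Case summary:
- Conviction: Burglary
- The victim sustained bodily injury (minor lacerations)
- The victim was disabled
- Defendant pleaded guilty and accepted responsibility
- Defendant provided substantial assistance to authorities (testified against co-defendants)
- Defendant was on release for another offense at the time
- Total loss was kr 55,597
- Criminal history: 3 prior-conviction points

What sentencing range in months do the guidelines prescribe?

Base offense level for burglary: 11.
S1 applies: 11 − 3 = 8.
S2 applies (level before this adjustment is 8 < 13, so +3): 8 + 3 = 11.
S3 applies (level before this adjustment is 11 < 12, so +1): 11 + 1 = 12.
S4 applies: 12 + 3 = 15.
S5 applies: 15 + 2 = 17.
S6 applies: 17 − 3 = 14.
Final offense level: 14.
Criminal history: 3 prior points → Category I (0-4).
Level 14 falls in the 12-16 band.
Grid: Level 12-16 × Category I = 15-25 months.

15-25 months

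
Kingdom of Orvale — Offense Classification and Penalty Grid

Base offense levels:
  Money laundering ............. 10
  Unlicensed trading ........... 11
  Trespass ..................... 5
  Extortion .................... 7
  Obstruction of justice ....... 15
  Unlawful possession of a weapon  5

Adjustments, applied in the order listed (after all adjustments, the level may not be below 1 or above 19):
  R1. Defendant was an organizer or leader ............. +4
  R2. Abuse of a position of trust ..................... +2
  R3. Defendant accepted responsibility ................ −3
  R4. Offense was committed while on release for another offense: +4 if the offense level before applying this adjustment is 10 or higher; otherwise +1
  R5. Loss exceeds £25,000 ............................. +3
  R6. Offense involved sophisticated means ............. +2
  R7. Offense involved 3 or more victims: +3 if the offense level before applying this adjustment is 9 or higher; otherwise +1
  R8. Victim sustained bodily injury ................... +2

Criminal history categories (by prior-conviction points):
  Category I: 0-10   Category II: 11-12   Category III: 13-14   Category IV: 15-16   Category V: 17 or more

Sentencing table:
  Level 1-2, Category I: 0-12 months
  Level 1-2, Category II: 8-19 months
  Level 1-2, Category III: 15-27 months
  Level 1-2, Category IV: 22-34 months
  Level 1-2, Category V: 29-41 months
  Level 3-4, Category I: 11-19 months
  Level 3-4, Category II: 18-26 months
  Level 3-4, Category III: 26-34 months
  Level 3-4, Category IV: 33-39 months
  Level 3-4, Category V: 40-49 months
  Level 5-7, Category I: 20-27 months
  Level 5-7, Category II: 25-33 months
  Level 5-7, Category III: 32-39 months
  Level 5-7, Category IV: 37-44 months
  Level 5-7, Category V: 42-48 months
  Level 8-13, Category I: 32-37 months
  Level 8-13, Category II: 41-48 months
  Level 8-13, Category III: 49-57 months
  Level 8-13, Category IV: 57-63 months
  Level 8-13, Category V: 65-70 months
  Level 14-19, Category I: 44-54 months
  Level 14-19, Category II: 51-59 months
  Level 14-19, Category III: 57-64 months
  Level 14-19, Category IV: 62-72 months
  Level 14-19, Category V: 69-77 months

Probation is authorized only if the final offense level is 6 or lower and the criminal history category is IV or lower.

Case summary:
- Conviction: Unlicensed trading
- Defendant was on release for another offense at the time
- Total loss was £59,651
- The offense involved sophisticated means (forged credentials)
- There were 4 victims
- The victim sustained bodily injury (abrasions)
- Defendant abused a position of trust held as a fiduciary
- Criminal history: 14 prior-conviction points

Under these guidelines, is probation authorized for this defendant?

Base offense level for unlicensed trading: 11.
R1 does not apply.
R2 applies: 11 + 2 = 13.
R3 does not apply.
R4 applies (level before this adjustment is 13 ≥ 10, so +4): 13 + 4 = 17.
R5 applies: 17 + 3 = 20.
R6 applies: 20 + 2 = 22.
R7 applies (level before this adjustment is 22 ≥ 9, so +3): 22 + 3 = 25.
R8 applies: 25 + 2 = 27.
Level 27 exceeds the maximum of 19; capped at 19.
Final offense level: 19.
Criminal history: 14 prior points → Category III (13-14).
Level 19 falls in the 14-19 band.
Grid: Level 14-19 × Category III = 57-64 months.
Probation check: level 19 > 6 and category III ≤ IV → not eligible.

No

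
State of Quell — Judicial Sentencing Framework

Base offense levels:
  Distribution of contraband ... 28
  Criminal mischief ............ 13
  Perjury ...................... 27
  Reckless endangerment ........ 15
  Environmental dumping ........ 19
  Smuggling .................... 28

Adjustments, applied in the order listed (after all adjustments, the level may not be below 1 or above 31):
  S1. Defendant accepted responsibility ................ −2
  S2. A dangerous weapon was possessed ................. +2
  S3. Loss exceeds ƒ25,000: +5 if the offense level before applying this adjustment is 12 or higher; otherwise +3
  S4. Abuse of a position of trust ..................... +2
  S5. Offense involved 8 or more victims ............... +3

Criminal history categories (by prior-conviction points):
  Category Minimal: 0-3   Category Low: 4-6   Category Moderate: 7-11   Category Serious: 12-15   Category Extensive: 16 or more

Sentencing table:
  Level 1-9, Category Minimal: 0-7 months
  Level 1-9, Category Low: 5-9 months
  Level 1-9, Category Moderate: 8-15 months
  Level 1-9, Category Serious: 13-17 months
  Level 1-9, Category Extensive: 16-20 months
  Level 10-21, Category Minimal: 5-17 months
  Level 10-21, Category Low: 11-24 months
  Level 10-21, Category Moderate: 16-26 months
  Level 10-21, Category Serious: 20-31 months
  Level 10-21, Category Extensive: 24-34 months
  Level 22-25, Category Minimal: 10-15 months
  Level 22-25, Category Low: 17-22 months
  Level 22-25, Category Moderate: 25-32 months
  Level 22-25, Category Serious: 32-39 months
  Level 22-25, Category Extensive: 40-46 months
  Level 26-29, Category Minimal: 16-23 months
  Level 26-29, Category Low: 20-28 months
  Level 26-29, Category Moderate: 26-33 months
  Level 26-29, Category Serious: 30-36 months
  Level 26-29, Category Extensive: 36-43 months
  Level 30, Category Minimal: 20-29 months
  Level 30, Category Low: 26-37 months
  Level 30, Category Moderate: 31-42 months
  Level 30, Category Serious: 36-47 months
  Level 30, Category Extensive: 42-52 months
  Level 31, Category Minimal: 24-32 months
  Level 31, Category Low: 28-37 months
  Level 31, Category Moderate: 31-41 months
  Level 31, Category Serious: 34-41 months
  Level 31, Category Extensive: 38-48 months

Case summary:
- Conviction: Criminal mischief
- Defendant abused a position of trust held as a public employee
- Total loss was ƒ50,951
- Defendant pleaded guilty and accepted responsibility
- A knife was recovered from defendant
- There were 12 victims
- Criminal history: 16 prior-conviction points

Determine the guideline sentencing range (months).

40-46 months

Base offense level for criminal mischief: 13.
S1 applies: 13 − 2 = 11.
S2 applies: 11 + 2 = 13.
S3 applies (level before this adjustment is 13 ≥ 12, so +5): 13 + 5 = 18.
S4 applies: 18 + 2 = 20.
S5 applies: 20 + 3 = 23.
Final offense level: 23.
Criminal history: 16 prior points → Category Extensive (16+).
Level 23 falls in the 22-25 band.
Grid: Level 22-25 × Category Extensive = 40-46 months.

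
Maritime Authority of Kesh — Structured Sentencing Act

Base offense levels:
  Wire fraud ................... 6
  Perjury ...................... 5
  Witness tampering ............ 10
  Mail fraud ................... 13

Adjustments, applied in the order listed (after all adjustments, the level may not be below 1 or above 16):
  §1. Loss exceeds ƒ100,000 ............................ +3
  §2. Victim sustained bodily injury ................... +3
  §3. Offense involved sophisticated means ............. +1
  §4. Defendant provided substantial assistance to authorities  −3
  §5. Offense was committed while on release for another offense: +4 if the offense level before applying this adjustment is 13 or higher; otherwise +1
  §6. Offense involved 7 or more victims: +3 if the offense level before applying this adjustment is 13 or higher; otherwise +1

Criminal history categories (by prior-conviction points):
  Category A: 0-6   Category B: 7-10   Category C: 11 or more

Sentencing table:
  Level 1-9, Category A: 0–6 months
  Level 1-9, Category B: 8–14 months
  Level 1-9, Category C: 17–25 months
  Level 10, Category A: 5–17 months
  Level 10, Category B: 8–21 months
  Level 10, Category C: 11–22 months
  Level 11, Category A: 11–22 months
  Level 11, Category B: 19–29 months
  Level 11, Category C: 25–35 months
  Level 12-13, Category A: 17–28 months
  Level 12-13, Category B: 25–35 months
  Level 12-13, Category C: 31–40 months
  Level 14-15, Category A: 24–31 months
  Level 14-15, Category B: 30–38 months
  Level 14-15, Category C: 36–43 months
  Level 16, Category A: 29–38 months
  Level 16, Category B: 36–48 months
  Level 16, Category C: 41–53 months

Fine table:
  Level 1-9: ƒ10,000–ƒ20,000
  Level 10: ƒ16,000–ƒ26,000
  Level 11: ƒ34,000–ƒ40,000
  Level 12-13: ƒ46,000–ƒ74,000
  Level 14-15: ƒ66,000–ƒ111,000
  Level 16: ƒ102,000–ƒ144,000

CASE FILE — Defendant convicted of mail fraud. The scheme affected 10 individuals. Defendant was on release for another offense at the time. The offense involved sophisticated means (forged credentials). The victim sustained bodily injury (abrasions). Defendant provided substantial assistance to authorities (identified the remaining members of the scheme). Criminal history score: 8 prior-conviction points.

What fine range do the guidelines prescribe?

ƒ102,000–ƒ144,000

Base offense level for mail fraud: 13.
§1 does not apply.
§2 applies: 13 + 3 = 16.
§3 applies: 16 + 1 = 17.
§4 applies: 17 − 3 = 14.
§5 applies (level before this adjustment is 14 ≥ 13, so +4): 14 + 4 = 18.
§6 applies (level before this adjustment is 18 ≥ 13, so +3): 18 + 3 = 21.
Level 21 exceeds the maximum of 16; capped at 16.
Final offense level: 16.
Level 16 falls in the 16 band.
Fine table: Level 16 → ƒ102,000–ƒ144,000.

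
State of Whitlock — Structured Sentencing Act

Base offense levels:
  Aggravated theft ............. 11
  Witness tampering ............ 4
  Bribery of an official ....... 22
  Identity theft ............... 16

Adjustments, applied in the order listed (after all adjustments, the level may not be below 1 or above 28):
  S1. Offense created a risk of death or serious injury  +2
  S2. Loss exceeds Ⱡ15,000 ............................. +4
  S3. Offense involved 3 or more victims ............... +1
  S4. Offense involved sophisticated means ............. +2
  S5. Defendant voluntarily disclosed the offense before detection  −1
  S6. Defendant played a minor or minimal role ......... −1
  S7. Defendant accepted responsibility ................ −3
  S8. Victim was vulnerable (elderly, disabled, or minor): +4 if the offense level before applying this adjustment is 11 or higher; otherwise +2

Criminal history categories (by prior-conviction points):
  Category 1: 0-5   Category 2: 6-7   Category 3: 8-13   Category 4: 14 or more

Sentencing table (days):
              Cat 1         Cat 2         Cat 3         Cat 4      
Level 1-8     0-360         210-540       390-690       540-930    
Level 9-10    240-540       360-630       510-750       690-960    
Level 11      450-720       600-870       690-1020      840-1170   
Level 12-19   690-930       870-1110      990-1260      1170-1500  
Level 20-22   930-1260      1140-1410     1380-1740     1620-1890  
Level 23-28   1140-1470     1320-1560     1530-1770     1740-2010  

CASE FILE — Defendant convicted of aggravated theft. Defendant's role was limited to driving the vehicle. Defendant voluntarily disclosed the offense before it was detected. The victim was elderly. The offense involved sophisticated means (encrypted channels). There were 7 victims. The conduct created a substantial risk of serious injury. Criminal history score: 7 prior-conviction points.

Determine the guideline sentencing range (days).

Base offense level for aggravated theft: 11.
S1 applies: 11 + 2 = 13.
S2 does not apply.
S3 applies: 13 + 1 = 14.
S4 applies: 14 + 2 = 16.
S5 applies: 16 − 1 = 15.
S6 applies: 15 − 1 = 14.
S7 does not apply.
S8 applies (level before this adjustment is 14 ≥ 11, so +4): 14 + 4 = 18.
Final offense level: 18.
Criminal history: 7 prior points → Category 2 (6-7).
Level 18 falls in the 12-19 band.
Grid: Level 12-19 × Category 2 = 870-1110 days.

870-1110 days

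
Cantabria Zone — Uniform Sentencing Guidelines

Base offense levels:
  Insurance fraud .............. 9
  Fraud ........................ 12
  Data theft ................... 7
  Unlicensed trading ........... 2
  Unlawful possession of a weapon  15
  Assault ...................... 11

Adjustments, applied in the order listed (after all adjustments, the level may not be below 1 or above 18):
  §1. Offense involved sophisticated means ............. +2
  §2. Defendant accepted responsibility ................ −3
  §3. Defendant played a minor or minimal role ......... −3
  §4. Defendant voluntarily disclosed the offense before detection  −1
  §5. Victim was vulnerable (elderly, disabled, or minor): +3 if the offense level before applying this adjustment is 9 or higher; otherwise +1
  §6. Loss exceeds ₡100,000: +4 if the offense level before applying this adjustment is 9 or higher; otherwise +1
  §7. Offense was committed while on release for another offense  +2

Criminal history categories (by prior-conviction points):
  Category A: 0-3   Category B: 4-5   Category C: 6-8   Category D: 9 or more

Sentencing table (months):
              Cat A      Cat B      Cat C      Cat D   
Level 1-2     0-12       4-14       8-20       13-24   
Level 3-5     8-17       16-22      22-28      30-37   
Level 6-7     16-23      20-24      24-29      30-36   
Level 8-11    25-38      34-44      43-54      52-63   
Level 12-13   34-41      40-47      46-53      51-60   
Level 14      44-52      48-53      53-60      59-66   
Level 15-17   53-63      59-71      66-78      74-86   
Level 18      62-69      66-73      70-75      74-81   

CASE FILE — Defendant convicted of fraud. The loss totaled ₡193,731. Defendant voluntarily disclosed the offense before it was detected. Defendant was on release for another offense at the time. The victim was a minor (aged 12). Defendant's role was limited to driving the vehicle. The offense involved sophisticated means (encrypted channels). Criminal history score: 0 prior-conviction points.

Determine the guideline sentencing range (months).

62-69 months

Base offense level for fraud: 12.
§1 applies: 12 + 2 = 14.
§2 does not apply.
§3 applies: 14 − 3 = 11.
§4 applies: 11 − 1 = 10.
§5 applies (level before this adjustment is 10 ≥ 9, so +3): 10 + 3 = 13.
§6 applies (level before this adjustment is 13 ≥ 9, so +4): 13 + 4 = 17.
§7 applies: 17 + 2 = 19.
Level 19 exceeds the maximum of 18; capped at 18.
Final offense level: 18.
Criminal history: 0 prior points → Category A (0-3).
Level 18 falls in the 18 band.
Grid: Level 18 × Category A = 62-69 months.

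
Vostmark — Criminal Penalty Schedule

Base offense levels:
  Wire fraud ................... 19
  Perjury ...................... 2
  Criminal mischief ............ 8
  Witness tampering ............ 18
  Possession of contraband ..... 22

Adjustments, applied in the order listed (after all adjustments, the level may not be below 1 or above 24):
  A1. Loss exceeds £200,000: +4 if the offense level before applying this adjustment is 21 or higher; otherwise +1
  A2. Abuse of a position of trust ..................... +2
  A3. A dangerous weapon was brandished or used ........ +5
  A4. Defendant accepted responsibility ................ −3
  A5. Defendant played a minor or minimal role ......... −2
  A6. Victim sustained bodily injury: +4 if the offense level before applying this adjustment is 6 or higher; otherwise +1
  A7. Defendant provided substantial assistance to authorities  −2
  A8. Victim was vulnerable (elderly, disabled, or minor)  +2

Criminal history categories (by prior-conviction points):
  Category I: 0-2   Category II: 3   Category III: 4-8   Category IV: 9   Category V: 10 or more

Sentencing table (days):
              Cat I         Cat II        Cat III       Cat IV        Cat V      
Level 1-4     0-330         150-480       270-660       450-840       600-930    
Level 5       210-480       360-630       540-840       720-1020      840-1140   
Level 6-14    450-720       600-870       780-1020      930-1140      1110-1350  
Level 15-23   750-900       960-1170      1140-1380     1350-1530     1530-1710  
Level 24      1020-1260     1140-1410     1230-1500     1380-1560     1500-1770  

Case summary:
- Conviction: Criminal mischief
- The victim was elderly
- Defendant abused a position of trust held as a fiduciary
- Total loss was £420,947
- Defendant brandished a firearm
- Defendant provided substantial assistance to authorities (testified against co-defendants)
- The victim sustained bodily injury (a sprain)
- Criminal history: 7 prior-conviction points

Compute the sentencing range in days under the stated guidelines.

1140-1380 days

Base offense level for criminal mischief: 8.
A1 applies (level before this adjustment is 8 < 21, so +1): 8 + 1 = 9.
A2 applies: 9 + 2 = 11.
A3 applies: 11 + 5 = 16.
A4 does not apply.
A6 applies (level before this adjustment is 16 ≥ 6, so +4): 16 + 4 = 20.
A7 applies: 20 − 2 = 18.
A8 applies: 18 + 2 = 20.
Final offense level: 20.
Criminal history: 7 prior points → Category III (4-8).
Level 20 falls in the 15-23 band.
Grid: Level 15-23 × Category III = 1140-1380 days.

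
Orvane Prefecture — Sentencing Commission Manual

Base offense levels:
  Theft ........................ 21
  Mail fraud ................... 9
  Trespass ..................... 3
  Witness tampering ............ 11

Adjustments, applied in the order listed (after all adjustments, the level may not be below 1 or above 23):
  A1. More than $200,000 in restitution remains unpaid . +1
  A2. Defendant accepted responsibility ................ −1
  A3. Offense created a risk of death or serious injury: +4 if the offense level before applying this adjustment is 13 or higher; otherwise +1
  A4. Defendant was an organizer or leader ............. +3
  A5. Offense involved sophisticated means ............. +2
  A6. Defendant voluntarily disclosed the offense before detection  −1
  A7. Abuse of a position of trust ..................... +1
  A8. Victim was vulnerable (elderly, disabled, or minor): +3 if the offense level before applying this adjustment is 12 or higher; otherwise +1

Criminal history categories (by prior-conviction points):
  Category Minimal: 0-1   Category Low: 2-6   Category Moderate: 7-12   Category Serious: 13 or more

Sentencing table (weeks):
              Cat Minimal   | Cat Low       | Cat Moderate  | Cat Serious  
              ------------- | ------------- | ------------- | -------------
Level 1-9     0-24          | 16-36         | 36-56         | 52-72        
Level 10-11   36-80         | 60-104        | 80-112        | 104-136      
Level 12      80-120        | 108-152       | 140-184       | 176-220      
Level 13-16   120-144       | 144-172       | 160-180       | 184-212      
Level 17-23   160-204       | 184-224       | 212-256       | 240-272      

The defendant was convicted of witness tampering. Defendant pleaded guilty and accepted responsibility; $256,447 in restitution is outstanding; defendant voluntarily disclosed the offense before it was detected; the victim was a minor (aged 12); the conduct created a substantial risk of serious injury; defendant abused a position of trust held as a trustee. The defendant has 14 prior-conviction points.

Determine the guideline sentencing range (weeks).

Base offense level for witness tampering: 11.
A1 applies: 11 + 1 = 12.
A2 applies: 12 − 1 = 11.
A3 applies (level before this adjustment is 11 < 13, so +1): 11 + 1 = 12.
A5 does not apply.
A6 applies: 12 − 1 = 11.
A7 applies: 11 + 1 = 12.
A8 applies (level before this adjustment is 12 ≥ 12, so +3): 12 + 3 = 15.
Final offense level: 15.
Criminal history: 14 prior points → Category Serious (13+).
Level 15 falls in the 13-16 band.
Grid: Level 13-16 × Category Serious = 184-212 weeks.

184-212 weeks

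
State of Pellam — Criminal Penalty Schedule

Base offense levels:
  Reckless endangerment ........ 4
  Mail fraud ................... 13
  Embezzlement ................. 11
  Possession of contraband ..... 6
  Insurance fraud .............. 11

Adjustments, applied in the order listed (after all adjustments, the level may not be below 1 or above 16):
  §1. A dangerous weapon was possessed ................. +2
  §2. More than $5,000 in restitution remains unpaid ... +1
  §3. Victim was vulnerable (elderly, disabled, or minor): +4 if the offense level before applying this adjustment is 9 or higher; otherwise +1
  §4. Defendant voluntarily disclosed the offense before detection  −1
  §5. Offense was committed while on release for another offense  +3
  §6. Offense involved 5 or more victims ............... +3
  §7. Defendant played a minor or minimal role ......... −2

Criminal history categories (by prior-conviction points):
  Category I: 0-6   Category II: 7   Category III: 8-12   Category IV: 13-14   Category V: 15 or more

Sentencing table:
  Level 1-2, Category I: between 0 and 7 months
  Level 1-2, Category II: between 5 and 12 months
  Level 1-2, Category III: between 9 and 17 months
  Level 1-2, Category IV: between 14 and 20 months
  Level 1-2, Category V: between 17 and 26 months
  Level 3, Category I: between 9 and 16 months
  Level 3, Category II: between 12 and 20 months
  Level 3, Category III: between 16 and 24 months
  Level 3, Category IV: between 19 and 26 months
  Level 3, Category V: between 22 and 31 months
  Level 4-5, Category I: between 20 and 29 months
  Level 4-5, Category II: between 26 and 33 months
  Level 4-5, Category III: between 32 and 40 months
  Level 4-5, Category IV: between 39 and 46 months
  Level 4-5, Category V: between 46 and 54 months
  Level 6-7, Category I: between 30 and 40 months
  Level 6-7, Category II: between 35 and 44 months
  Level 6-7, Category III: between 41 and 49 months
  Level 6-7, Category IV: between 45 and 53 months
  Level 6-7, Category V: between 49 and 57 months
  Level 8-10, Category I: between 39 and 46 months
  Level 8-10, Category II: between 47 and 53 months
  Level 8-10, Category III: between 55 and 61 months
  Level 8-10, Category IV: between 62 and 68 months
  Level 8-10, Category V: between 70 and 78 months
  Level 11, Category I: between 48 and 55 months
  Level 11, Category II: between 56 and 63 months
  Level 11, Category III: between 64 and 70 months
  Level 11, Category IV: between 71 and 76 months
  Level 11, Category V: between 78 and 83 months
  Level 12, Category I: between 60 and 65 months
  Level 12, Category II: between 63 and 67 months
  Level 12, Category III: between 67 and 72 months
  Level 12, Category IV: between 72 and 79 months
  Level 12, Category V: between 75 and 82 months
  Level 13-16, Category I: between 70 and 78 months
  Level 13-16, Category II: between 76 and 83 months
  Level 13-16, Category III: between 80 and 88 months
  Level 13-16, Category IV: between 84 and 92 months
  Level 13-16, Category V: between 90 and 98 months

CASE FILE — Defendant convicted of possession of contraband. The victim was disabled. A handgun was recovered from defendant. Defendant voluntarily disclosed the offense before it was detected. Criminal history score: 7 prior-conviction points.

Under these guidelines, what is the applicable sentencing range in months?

Base offense level for possession of contraband: 6.
§1 applies: 6 + 2 = 8.
§3 applies (level before this adjustment is 8 < 9, so +1): 8 + 1 = 9.
§4 applies: 9 − 1 = 8.
§6 does not apply.
Final offense level: 8.
Criminal history: 7 prior points → Category II (7).
Level 8 falls in the 8-10 band.
Grid: Level 8-10 × Category II = 47-53 months.

47-53 months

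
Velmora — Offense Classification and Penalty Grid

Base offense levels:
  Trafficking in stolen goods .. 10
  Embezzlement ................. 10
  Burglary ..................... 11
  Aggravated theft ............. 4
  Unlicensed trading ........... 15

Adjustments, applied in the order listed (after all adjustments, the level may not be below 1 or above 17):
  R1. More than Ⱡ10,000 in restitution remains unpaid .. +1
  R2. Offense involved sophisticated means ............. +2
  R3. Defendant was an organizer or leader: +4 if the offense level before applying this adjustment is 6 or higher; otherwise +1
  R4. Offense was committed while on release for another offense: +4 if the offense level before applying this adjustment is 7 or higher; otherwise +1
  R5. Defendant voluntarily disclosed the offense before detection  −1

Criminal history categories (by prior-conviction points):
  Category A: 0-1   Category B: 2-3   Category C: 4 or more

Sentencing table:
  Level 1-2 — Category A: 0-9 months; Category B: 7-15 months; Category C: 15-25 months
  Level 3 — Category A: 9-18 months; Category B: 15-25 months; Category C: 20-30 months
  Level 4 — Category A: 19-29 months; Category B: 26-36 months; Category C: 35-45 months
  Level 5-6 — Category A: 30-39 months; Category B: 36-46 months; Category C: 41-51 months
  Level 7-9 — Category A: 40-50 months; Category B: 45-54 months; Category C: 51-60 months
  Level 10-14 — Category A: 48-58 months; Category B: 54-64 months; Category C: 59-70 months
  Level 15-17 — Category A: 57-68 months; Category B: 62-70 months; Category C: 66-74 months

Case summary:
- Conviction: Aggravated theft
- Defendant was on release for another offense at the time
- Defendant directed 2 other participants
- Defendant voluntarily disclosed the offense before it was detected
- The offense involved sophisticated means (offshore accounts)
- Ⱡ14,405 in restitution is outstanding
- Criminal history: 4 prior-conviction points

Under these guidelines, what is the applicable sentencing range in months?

Base offense level for aggravated theft: 4.
R1 applies: 4 + 1 = 5.
R2 applies: 5 + 2 = 7.
R3 applies (level before this adjustment is 7 ≥ 6, so +4): 7 + 4 = 11.
R4 applies (level before this adjustment is 11 ≥ 7, so +4): 11 + 4 = 15.
R5 applies: 15 − 1 = 14.
Final offense level: 14.
Criminal history: 4 prior points → Category C (4+).
Level 14 falls in the 10-14 band.
Grid: Level 10-14 × Category C = 59-70 months.

59-70 months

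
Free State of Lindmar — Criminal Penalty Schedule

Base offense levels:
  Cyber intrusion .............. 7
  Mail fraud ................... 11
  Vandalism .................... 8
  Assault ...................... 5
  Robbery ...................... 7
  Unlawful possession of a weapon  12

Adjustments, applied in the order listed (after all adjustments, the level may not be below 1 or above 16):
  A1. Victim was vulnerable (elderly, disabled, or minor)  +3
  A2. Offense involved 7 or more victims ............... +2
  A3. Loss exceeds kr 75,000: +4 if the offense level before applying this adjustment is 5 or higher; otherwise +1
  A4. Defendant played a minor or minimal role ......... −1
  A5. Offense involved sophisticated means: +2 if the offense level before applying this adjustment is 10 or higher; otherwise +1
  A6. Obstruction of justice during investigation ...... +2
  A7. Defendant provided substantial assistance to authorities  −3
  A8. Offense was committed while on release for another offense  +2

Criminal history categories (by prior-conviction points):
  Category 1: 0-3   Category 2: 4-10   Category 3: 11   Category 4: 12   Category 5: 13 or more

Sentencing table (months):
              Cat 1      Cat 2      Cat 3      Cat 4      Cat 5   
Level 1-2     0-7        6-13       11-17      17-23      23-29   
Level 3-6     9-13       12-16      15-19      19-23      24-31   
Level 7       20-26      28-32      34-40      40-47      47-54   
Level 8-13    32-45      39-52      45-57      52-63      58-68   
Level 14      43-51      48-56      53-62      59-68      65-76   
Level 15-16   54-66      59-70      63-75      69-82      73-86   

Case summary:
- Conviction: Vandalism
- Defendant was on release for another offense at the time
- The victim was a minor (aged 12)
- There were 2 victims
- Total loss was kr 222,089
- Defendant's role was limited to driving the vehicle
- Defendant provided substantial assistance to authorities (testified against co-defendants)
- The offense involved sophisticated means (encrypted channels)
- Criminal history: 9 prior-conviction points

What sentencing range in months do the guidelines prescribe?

Base offense level for vandalism: 8.
A1 applies: 8 + 3 = 11.
A3 applies (level before this adjustment is 11 ≥ 5, so +4): 11 + 4 = 15.
A4 applies: 15 − 1 = 14.
A5 applies (level before this adjustment is 14 ≥ 10, so +2): 14 + 2 = 16.
A6 does not apply.
A7 applies: 16 − 3 = 13.
A8 applies: 13 + 2 = 15.
Final offense level: 15.
Criminal history: 9 prior points → Category 2 (4-10).
Level 15 falls in the 15-16 band.
Grid: Level 15-16 × Category 2 = 59-70 months.

59-70 months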